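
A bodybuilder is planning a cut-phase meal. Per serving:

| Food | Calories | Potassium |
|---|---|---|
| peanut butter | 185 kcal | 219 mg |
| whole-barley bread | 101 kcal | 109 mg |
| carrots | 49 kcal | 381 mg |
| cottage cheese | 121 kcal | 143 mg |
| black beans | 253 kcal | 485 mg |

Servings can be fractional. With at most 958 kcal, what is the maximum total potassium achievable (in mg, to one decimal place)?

7448.9 mg

Potassium per kcal: carrots 7.776, black beans 1.917, peanut butter 1.184, cottage cheese 1.182, whole-barley bread 1.079.
With no serving limits, spend the whole calories allowance on carrots: 958 kcal / 49 kcal × 381 mg = 7448.9 mg.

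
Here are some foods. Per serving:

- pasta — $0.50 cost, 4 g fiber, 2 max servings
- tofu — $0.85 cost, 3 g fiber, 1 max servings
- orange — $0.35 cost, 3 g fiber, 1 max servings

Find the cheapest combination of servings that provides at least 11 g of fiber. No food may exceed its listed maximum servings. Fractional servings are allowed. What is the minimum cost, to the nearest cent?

Cost per g of fiber: orange $0.1167, pasta $0.1250, tofu $0.2833.
Take 1 serving of orange: +3.0 g fiber for $0.35 (total $0.35, still need 8.0 g).
Take 2 servings of pasta: +8.0 g fiber for $1.00 (total $1.35, still need 0.0 g).
Greedy by cheapest-per-g is optimal for a single linear constraint, so the minimum cost is $1.35.

$1.35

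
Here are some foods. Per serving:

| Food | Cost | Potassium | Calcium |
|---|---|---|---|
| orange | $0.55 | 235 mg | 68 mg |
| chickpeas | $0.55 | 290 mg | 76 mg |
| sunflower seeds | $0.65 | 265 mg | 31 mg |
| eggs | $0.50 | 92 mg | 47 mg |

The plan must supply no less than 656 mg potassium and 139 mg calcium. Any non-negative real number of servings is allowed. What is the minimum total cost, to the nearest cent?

Minimising a linear cost over {potassium ≥ 656, calcium ≥ 139, servings ≥ 0} — the optimum is at a vertex, using one or two foods.
orange only: max(656/235, 139/68) = 2.791 servings → $1.54.
chickpeas only: max(656/290, 139/76) = 2.262 servings → $1.24.
sunflower seeds only: max(656/265, 139/31) = 4.484 servings → $2.91.
eggs only: max(656/92, 139/47) = 7.13 servings → $3.57.
orange + chickpeas: intersection lies outside the first quadrant.
orange + sunflower seeds with both tight: 1.537 servings and 1.113 servings → $1.57.
orange + eggs: the both-tight solution has a negative serving — not a feasible corner.
chickpeas + sunflower seeds with both tight: 1.48 servings and 0.8561 servings → $1.37.
chickpeas + eggs with both targets exact would need a negative amount; discard.
sunflower seeds + eggs with both tight: 1.879 servings and 1.718 servings → $2.08.
The minimum over all feasible corners is $1.24.

$1.24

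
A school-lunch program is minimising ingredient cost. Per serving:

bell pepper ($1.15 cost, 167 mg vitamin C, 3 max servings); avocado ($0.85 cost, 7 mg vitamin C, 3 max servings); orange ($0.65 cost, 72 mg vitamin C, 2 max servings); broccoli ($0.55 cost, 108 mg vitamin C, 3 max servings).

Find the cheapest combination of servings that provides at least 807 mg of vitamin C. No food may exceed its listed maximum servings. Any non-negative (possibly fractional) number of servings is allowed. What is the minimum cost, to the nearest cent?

$4.98

Cost per mg of vitamin C: broccoli $0.0051, bell pepper $0.0069, orange $0.0090, avocado $0.1214.
Take 3 servings of broccoli: +324.0 mg vitamin C for $1.65 (total $1.65, still need 483.0 mg).
Take 2.892 servings of bell pepper: +483.0 mg vitamin C for $3.33 (total $4.98, still need 0.0 mg).
Filling from the cheapest source first is optimal under one linear minimum: $4.98.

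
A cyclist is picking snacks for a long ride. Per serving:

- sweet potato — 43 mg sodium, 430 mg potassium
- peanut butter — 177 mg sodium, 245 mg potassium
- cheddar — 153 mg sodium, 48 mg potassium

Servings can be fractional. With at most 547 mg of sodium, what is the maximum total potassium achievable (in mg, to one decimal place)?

Potassium per mg sodium: sweet potato 10, peanut butter 1.384, cheddar 0.3137.
With no serving limits, spend the whole sodium allowance on sweet potato: 547 mg / 43 mg × 430 mg = 5470.0 mg.

5470.0 mg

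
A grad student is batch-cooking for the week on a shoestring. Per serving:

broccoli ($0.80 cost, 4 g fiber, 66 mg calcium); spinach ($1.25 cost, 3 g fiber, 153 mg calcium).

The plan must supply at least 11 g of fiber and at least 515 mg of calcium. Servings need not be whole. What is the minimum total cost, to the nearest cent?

$4.29

An LP optimum is at a vertex; with two nutrient constraints at most two foods are used. Check each candidate.
broccoli only: max(11/4, 515/66) = 7.803 servings → $6.24.
spinach only: max(11/3, 515/153) = 3.667 servings → $4.58.
broccoli + spinach with both tight: 0.3333 servings and 3.222 servings → $4.29.
Cheapest feasible corner: $4.29.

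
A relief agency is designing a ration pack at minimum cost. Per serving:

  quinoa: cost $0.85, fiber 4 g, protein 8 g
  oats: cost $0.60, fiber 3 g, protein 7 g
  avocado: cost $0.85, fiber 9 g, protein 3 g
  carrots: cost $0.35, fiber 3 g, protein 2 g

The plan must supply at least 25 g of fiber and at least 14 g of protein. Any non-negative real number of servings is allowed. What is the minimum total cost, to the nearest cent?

For a min-cost LP with two ≥-constraints, a basic feasible solution has at most two positive variables.
quinoa only: max(25/4, 14/8) = 6.25 servings → $5.31.
oats only: max(25/3, 14/7) = 8.333 servings → $5.00.
avocado only: max(25/9, 14/3) = 4.667 servings → $3.97.
carrots only: max(25/3, 14/2) = 8.333 servings → $2.92.
quinoa + oats: intersection lies outside the first quadrant.
quinoa + avocado with both tight: 0.85 servings and 2.4 servings → $2.76.
quinoa + carrots: intersection lies outside the first quadrant.
oats + avocado with both tight: 0.9444 servings and 2.463 servings → $2.66.
oats + carrots: intersection lies outside the first quadrant.
avocado + carrots with both tight: 0.8889 servings and 5.667 servings → $2.74.
Cheapest feasible corner: $2.66.

$2.66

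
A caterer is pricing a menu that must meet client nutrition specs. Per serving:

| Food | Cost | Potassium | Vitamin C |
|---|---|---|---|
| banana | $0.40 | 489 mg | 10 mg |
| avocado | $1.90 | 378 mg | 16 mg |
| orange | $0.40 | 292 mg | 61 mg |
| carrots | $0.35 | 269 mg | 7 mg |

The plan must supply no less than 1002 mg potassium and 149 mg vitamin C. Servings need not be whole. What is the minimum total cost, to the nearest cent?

$1.20

Compare the cost at each extreme point of the feasible region.
banana only: max(1002/489, 149/10) = 14.9 servings → $5.96.
avocado only: max(1002/378, 149/16) = 9.312 servings → $17.69.
orange only: max(1002/292, 149/61) = 3.432 servings → $1.37.
carrots only: max(1002/269, 149/7) = 21.29 servings → $7.45.
banana + avocado with both targets exact would need a negative amount; discard.
banana + orange with both tight: 0.6546 servings and 2.335 servings → $1.20.
banana + carrots: the both-tight solution has a negative serving — not a feasible corner.
avocado + orange with both tight: 0.958 servings and 2.191 servings → $2.70.
avocado + carrots with both targets exact would need a negative amount; discard.
orange + carrots with both tight: 2.302 servings and 1.226 servings → $1.35.
Cheapest feasible corner: $1.20.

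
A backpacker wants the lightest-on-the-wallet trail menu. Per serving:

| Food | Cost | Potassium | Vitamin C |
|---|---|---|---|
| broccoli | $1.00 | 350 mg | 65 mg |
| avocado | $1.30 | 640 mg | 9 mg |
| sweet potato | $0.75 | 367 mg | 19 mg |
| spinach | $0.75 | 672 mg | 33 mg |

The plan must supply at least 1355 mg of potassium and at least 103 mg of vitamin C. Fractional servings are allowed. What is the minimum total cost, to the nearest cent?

broccoli only: max(1355/350, 103/65) = 3.871 servings → $3.87.
avocado only: max(1355/640, 103/9) = 11.44 servings → $14.88.
sweet potato only: max(1355/367, 103/19) = 5.421 servings → $4.07.
spinach only: max(1355/672, 103/33) = 3.121 servings → $2.34.
broccoli + avocado with both tight: 1.397 servings and 1.353 servings → $3.16.
broccoli + sweet potato with both tight: 0.7007 servings and 3.024 servings → $2.97.
broccoli + spinach with both tight: 0.7626 servings and 1.619 servings → $1.98.
avocado + sweet potato with both targets exact would need a negative amount; discard.
avocado + spinach: the both-tight solution has a negative serving — not a feasible corner.
sweet potato + spinach: intersection lies outside the first quadrant.
Cheapest feasible corner: $1.98.

$1.98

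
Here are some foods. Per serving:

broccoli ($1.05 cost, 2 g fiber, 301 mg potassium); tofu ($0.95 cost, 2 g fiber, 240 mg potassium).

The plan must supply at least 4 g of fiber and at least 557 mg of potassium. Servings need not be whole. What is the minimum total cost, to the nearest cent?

$2.03

A basic optimal solution has at most two foods positive. Try each food alone and each pair with both targets met exactly.
broccoli only: max(4/2, 557/301) = 2 servings → $2.10.
tofu only: max(4/2, 557/240) = 2.321 servings → $2.20.
broccoli + tofu with both tight: 1.262 servings and 0.7377 servings → $2.03.
The minimum over all feasible corners is $2.03.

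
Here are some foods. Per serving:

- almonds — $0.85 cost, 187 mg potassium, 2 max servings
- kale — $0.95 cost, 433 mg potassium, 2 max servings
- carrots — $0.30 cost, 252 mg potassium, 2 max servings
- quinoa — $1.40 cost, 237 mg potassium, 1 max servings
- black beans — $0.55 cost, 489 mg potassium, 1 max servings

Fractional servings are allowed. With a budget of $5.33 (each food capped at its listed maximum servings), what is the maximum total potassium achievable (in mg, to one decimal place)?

2331.2 mg

Potassium per dollar: black beans 889.1, carrots 840, kale 455.8, almonds 220, quinoa 169.3.
Take 1 serving of black beans: spends $0.55, +489.0 mg potassium (running total 489.0 mg).
Take 2 servings of carrots: spends $0.60, +504.0 mg potassium (running total 993.0 mg).
Take 2 servings of kale: spends $1.90, +866.0 mg potassium (running total 1859.0 mg).
Take 2 servings of almonds: spends $1.70, +374.0 mg potassium (running total 2233.0 mg).
Take 0.4143 servings of quinoa: spends $0.58, +98.2 mg potassium (running total 2331.2 mg).
Filling greedily by potassium-per-dollar is optimal for one linear limit, giving 2331.2 mg.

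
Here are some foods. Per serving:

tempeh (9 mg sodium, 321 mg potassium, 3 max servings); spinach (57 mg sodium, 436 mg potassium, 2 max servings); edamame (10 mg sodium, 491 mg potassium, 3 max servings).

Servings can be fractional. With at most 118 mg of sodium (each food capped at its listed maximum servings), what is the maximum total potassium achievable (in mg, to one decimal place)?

2902.6 mg

Potassium per mg sodium: edamame 49.1, tempeh 35.67, spinach 7.649.
Take 3 servings of edamame: uses 30 mg sodium, +1473.0 mg potassium (running total 1473.0 mg).
Take 3 servings of tempeh: uses 27 mg sodium, +963.0 mg potassium (running total 2436.0 mg).
Take 1.07 servings of spinach: uses 61 mg sodium, +466.6 mg potassium (running total 2902.6 mg).
Greedy by best ratio exhausts the sodium allowance optimally: 2902.6 mg.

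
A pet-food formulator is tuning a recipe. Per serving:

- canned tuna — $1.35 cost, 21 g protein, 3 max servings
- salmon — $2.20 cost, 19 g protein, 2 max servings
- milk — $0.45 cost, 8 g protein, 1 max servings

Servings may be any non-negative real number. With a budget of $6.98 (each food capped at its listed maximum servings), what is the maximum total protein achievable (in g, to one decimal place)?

92.4 g

Protein per dollar: milk 17.78, canned tuna 15.56, salmon 8.636.
Take 1 serving of milk: spends $0.45, +8.0 g protein (running total 8.0 g).
Take 3 servings of canned tuna: spends $4.05, +63.0 g protein (running total 71.0 g).
Take 1.127 servings of salmon: spends $2.48, +21.4 g protein (running total 92.4 g).
Filling greedily by protein-per-dollar is optimal for one linear limit, giving 92.4 g.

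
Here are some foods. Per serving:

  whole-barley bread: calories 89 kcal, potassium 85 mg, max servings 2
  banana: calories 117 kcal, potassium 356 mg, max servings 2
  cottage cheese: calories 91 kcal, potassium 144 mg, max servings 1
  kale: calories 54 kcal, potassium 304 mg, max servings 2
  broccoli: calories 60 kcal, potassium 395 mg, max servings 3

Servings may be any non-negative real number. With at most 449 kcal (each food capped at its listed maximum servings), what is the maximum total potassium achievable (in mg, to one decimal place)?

2282.9 mg

Potassium per kcal: broccoli 6.583, kale 5.63, banana 3.043, cottage cheese 1.582, whole-barley bread 0.9551.
Take 3 servings of broccoli: uses 180 kcal, +1185.0 mg potassium (running total 1185.0 mg).
Take 2 servings of kale: uses 108 kcal, +608.0 mg potassium (running total 1793.0 mg).
Take 1.376 servings of banana: uses 161 kcal, +489.9 mg potassium (running total 2282.9 mg).
Filling greedily by potassium-per-kcal is optimal for one linear limit, giving 2282.9 mg.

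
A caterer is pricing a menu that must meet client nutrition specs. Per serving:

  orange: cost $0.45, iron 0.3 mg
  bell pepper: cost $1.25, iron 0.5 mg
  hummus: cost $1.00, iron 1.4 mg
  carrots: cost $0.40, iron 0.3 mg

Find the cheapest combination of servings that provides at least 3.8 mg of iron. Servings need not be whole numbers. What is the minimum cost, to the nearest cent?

Cost per mg of iron: hummus $0.7143, carrots $1.3333, orange $1.5000, bell pepper $2.5000.
With no serving limits, use only hummus: 3.8 mg / 1.4 mg = 2.714 servings × $1.00 = $2.71.

$2.71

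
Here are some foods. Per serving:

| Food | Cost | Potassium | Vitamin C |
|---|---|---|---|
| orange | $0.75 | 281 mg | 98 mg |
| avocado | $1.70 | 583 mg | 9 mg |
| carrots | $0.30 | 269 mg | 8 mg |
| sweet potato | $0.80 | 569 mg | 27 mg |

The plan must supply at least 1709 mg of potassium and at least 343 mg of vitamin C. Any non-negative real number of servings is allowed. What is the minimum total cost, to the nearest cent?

Two binding constraints pin down two serving amounts, so the optimal mix uses at most two foods. The candidates are each food alone (scaled to the tighter of potassium/vitamin C) and each pair with both constraints tight.
orange only: max(1709/281, 343/98) = 6.082 servings → $4.56.
avocado only: max(1709/583, 343/9) = 38.11 servings → $64.79.
carrots only: max(1709/269, 343/8) = 42.88 servings → $12.86.
sweet potato only: max(1709/569, 343/27) = 12.7 servings → $10.16.
orange + avocado with both tight: 3.38 servings and 1.302 servings → $4.75.
orange + carrots with both tight: 3.259 servings and 2.948 servings → $3.33.
orange + sweet potato with both tight: 3.093 servings and 1.476 servings → $3.50.
avocado + carrots: intersection lies outside the first quadrant.
avocado + sweet potato: the both-tight solution has a negative serving — not a feasible corner.
carrots + sweet potato: the both-tight solution has a negative serving — not a feasible corner.
So the least-cost plan costs $3.33.

$3.33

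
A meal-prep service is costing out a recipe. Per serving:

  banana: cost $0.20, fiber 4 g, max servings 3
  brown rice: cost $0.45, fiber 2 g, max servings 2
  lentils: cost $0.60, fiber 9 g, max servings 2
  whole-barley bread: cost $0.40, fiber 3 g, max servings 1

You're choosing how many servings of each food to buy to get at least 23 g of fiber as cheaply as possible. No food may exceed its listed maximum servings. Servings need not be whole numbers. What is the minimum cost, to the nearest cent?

$1.33

Cost per g of fiber: banana $0.0500, lentils $0.0667, whole-barley bread $0.1333, brown rice $0.2250.
Take 3 servings of banana: +12.0 g fiber for $0.60 (total $0.60, still need 11.0 g).
Take 1.222 servings of lentils: +11.0 g fiber for $0.73 (total $1.33, still need 0.0 g).
Greedy by cheapest-per-g is optimal for a single linear constraint, so the minimum cost is $1.33.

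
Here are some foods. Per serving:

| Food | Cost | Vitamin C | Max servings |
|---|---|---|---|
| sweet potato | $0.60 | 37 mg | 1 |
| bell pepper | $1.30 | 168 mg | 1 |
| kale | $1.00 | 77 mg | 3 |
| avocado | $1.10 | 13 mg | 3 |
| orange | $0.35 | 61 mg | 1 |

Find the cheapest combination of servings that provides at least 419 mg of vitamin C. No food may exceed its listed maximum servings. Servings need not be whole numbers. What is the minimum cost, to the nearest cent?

Cost per mg of vitamin C: orange $0.0057, bell pepper $0.0077, kale $0.0130, sweet potato $0.0162, avocado $0.0846.
Take 1 serving of orange: +61.0 mg vitamin C for $0.35 (total $0.35, still need 358.0 mg).
Take 1 serving of bell pepper: +168.0 mg vitamin C for $1.30 (total $1.65, still need 190.0 mg).
Take 2.468 servings of kale: +190.0 mg vitamin C for $2.47 (total $4.12, still need 0.0 mg).
Filling from the cheapest source first is optimal under one linear minimum: $4.12.

$4.12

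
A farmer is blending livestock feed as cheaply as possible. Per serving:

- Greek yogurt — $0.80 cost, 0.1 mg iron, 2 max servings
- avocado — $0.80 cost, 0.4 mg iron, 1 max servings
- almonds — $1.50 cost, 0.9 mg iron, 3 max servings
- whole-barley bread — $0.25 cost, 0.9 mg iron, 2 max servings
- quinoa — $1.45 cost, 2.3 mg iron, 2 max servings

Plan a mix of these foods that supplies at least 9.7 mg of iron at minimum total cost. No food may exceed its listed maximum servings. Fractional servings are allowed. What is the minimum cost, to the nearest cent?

$10.30

Cost per mg of iron: whole-barley bread $0.2778, quinoa $0.6304, almonds $1.6667, avocado $2.0000, Greek yogurt $8.0000.
Take 2 servings of whole-barley bread: +1.8 mg iron for $0.50 (total $0.50, still need 7.9 mg).
Take 2 servings of quinoa: +4.6 mg iron for $2.90 (total $3.40, still need 3.3 mg).
Take 3 servings of almonds: +2.7 mg iron for $4.50 (total $7.90, still need 0.6 mg).
Take 1 serving of avocado: +0.4 mg iron for $0.80 (total $8.70, still need 0.2 mg).
Take 2 servings of Greek yogurt: +0.2 mg iron for $1.60 (total $10.30, still need 0.0 mg).
Greedy by cheapest-per-mg is optimal for a single linear constraint, so the minimum cost is $10.30.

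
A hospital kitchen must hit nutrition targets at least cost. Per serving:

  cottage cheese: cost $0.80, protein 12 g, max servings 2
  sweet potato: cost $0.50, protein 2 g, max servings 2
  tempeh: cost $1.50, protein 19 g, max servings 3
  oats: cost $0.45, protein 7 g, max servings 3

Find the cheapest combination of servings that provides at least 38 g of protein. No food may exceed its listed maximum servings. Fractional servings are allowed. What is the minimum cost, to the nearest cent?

$2.48

Cost per g of protein: oats $0.0643, cottage cheese $0.0667, tempeh $0.0789, sweet potato $0.2500.
Take 3 servings of oats: +21.0 g protein for $1.35 (total $1.35, still need 17.0 g).
Take 1.417 servings of cottage cheese: +17.0 g protein for $1.13 (total $2.48, still need 0.0 g).
Greedy by cheapest-per-g is optimal for a single linear constraint, so the minimum cost is $2.48.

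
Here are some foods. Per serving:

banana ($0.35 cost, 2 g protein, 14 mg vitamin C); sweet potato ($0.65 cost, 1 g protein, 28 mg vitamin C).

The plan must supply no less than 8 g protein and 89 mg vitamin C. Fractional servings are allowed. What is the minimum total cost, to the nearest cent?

$2.15

This is a tiny linear program; its minimum lies at a vertex of the feasible set. List the vertices and price them.
banana only: max(8/2, 89/14) = 6.357 servings → $2.23.
sweet potato only: max(8/1, 89/28) = 8 servings → $5.20.
banana + sweet potato with both tight: 3.214 servings and 1.571 servings → $2.15.
Cheapest feasible corner: $2.15.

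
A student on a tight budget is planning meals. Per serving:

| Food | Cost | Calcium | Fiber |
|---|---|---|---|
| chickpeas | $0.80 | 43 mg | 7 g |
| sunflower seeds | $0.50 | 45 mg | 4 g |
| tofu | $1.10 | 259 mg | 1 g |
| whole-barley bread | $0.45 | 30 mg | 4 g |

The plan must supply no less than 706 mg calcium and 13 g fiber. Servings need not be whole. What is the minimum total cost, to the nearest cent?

$3.83

Minimising a linear cost over {calcium ≥ 706, fiber ≥ 13, servings ≥ 0} — the optimum is at a vertex, using one or two foods.
chickpeas only: max(706/43, 13/7) = 16.42 servings → $13.13.
sunflower seeds only: max(706/45, 13/4) = 15.69 servings → $7.84.
tofu only: max(706/259, 13/1) = 13 servings → $14.30.
whole-barley bread only: max(706/30, 13/4) = 23.53 servings → $10.59.
chickpeas + sunflower seeds with both targets exact would need a negative amount; discard.
chickpeas + tofu with both tight: 1.503 servings and 2.476 servings → $3.93.
chickpeas + whole-barley bread: intersection lies outside the first quadrant.
sunflower seeds + tofu with both tight: 2.685 servings and 2.259 servings → $3.83.
sunflower seeds + whole-barley bread with both targets exact would need a negative amount; discard.
tofu + whole-barley bread with both tight: 2.419 servings and 2.645 servings → $3.85.
Cheapest feasible corner: $3.83.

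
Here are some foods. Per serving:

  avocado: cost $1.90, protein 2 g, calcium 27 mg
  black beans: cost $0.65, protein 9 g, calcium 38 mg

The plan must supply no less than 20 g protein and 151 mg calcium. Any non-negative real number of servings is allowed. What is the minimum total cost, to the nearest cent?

$2.58

This is a tiny linear program; its minimum lies at a vertex of the feasible set. List the vertices and price them.
avocado only: max(20/2, 151/27) = 10 servings → $19.00.
black beans only: max(20/9, 151/38) = 3.974 servings → $2.58.
avocado + black beans with both tight: 3.587 servings and 1.425 servings → $7.74.
Cheapest feasible corner: $2.58.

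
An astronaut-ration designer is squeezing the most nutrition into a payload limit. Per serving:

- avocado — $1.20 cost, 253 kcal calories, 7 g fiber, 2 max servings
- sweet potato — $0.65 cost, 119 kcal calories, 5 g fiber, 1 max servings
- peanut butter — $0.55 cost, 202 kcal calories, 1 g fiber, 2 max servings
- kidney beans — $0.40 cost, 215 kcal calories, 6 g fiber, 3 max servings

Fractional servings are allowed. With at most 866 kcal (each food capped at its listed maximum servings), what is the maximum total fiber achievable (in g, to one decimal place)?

Fiber per kcal: sweet potato 0.04202, kidney beans 0.02791, avocado 0.02767, peanut butter 0.00495.
Take 1 serving of sweet potato: uses 119 kcal, +5.0 g fiber (running total 5.0 g).
Take 3 servings of kidney beans: uses 645 kcal, +18.0 g fiber (running total 23.0 g).
Take 0.4032 servings of avocado: uses 102 kcal, +2.8 g fiber (running total 25.8 g).
Filling greedily by fiber-per-kcal is optimal for one linear limit, giving 25.8 g.

25.8 g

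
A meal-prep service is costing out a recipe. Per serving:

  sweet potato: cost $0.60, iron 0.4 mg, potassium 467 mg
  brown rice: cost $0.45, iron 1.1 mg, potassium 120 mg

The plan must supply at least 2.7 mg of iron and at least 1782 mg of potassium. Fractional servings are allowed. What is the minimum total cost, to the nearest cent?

$2.64

Two binding constraints pin down two serving amounts, so the optimal mix uses at most two foods. The candidates are each food alone (scaled to the tighter of iron/potassium) and each pair with both constraints tight.
sweet potato only: max(2.7/0.4, 1782/467) = 6.75 servings → $4.05.
brown rice only: max(2.7/1.1, 1782/120) = 14.85 servings → $6.68.
sweet potato + brown rice with both tight: 3.513 servings and 1.177 servings → $2.64.
The minimum over all feasible corners is $2.64.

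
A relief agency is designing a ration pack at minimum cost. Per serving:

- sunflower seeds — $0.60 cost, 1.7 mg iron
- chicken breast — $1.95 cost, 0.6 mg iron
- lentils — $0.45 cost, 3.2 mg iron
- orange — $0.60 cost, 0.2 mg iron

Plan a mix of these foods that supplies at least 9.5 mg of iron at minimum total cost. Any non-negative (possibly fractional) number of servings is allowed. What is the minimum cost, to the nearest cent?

Cost per mg of iron: lentils $0.1406, sunflower seeds $0.3529, orange $3.0000, chicken breast $3.2500.
With no serving limits, use only lentils: 9.5 mg / 3.2 mg = 2.969 servings × $0.45 = $1.34.

$1.34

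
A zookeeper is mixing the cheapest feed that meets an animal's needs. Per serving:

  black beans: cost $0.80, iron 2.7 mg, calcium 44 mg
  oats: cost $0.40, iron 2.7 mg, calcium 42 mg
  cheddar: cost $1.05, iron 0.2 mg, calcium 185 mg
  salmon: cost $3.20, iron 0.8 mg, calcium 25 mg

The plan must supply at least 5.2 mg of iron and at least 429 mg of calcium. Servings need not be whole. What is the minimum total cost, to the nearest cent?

An LP optimum is at a vertex; with two nutrient constraints at most two foods are used. Check each candidate.
black beans only: max(5.2/2.7, 429/44) = 9.75 servings → $7.80.
oats only: max(5.2/2.7, 429/42) = 10.21 servings → $4.09.
cheddar only: max(5.2/0.2, 429/185) = 26 servings → $27.30.
salmon only: max(5.2/0.8, 429/25) = 17.16 servings → $54.91.
black beans + oats with both targets exact would need a negative amount; discard.
black beans + cheddar with both tight: 1.786 servings and 1.894 servings → $3.42.
black beans + salmon: intersection lies outside the first quadrant.
oats + cheddar with both tight: 1.784 servings and 1.914 servings → $2.72.
oats + salmon: the both-tight solution has a negative serving — not a feasible corner.
cheddar + salmon with both tight: 1.491 servings and 6.127 servings → $21.17.
So the least-cost plan costs $2.72.

$2.72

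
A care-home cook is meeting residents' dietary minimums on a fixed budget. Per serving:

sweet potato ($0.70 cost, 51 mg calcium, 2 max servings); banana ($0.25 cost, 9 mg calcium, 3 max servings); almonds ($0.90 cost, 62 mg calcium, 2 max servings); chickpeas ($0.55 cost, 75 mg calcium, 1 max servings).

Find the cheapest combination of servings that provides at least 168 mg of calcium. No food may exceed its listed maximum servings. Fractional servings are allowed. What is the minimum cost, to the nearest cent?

Cost per mg of calcium: chickpeas $0.0073, sweet potato $0.0137, almonds $0.0145, banana $0.0278.
Take 1 serving of chickpeas: +75.0 mg calcium for $0.55 (total $0.55, still need 93.0 mg).
Take 1.824 servings of sweet potato: +93.0 mg calcium for $1.28 (total $1.83, still need 0.0 mg).
Greedy by cheapest-per-mg is optimal for a single linear constraint, so the minimum cost is $1.83.

$1.83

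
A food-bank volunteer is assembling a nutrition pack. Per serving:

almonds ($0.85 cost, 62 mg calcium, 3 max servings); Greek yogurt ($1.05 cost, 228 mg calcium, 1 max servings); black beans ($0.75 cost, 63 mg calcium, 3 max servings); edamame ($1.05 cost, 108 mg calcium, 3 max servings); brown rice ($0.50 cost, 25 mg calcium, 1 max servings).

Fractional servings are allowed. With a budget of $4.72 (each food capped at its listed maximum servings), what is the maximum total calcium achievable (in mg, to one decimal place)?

595.7 mg

Calcium per dollar: Greek yogurt 217.1, edamame 102.9, black beans 84, almonds 72.94, brown rice 50.
Take 1 serving of Greek yogurt: spends $1.05, +228.0 mg calcium (running total 228.0 mg).
Take 3 servings of edamame: spends $3.15, +324.0 mg calcium (running total 552.0 mg).
Take 0.6933 servings of black beans: spends $0.52, +43.7 mg calcium (running total 595.7 mg).
Greedy by best ratio exhausts the cost allowance optimally: 595.7 mg.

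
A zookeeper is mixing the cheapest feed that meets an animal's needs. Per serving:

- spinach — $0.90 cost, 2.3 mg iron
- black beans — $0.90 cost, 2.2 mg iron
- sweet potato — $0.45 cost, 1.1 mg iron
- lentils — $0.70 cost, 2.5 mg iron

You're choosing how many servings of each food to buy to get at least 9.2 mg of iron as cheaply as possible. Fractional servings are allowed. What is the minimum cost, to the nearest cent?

Cost per mg of iron: lentils $0.2800, spinach $0.3913, black beans $0.4091, sweet potato $0.4091.
With no serving limits, use only lentils: 9.2 mg / 2.5 mg = 3.68 servings × $0.70 = $2.58.

$2.58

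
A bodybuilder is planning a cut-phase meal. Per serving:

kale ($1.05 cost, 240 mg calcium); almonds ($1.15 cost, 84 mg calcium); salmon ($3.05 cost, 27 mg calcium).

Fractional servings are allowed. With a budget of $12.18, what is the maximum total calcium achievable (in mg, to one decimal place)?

Calcium per dollar: kale 228.6, almonds 73.04, salmon 8.852.
With no serving limits, spend the whole cost allowance on kale: $12.18 / $1.05 × 240 mg = 2784.0 mg.

2784.0 mg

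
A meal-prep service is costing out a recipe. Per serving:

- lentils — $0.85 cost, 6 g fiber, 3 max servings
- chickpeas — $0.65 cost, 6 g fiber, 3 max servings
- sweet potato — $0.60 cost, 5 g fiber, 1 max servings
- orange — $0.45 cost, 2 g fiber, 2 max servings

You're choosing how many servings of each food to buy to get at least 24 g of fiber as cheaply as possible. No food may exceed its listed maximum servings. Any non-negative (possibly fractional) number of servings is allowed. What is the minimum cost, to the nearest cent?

Cost per g of fiber: chickpeas $0.1083, sweet potato $0.1200, lentils $0.1417, orange $0.2250.
Take 3 servings of chickpeas: +18.0 g fiber for $1.95 (total $1.95, still need 6.0 g).
Take 1 serving of sweet potato: +5.0 g fiber for $0.60 (total $2.55, still need 1.0 g).
Take 0.1667 servings of lentils: +1.0 g fiber for $0.14 (total $2.69, still need 0.0 g).
Filling from the cheapest source first is optimal under one linear minimum: $2.69.

$2.69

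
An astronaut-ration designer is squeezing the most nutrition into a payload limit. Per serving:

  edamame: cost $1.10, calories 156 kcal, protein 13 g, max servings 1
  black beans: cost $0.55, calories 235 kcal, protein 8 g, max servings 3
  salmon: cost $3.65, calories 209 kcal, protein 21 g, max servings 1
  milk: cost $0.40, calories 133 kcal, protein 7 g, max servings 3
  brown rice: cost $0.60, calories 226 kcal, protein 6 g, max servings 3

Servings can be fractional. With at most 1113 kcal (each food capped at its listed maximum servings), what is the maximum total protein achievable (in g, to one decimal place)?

Protein per kcal: salmon 0.1005, edamame 0.08333, milk 0.05263, black beans 0.03404, brown rice 0.02655.
Take 1 serving of salmon: uses 209 kcal, +21.0 g protein (running total 21.0 g).
Take 1 serving of edamame: uses 156 kcal, +13.0 g protein (running total 34.0 g).
Take 3 servings of milk: uses 399 kcal, +21.0 g protein (running total 55.0 g).
Take 1.485 servings of black beans: uses 349 kcal, +11.9 g protein (running total 66.9 g).
Greedy by best ratio exhausts the calories allowance optimally: 66.9 g.

66.9 g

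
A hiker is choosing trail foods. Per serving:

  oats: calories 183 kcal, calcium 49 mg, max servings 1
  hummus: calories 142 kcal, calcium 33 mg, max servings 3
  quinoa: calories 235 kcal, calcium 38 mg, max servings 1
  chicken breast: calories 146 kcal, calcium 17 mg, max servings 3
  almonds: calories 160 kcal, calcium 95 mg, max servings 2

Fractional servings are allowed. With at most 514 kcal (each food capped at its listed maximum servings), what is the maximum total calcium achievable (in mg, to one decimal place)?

Calcium per kcal: almonds 0.5938, oats 0.2678, hummus 0.2324, quinoa 0.1617, chicken breast 0.1164.
Take 2 servings of almonds: uses 320 kcal, +190.0 mg calcium (running total 190.0 mg).
Take 1 serving of oats: uses 183 kcal, +49.0 mg calcium (running total 239.0 mg).
Take 0.07746 servings of hummus: uses 11 kcal, +2.6 mg calcium (running total 241.6 mg).
Filling greedily by calcium-per-kcal is optimal for one linear limit, giving 241.6 mg.

241.6 mg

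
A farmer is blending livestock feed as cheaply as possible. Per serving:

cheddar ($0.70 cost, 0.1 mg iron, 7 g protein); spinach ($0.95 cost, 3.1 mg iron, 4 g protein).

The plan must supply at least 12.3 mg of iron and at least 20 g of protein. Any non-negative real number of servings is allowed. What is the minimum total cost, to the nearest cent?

$4.17

The cheapest plan sits at a corner of the feasible region — with two constraints it uses at most two foods.
cheddar only: max(12.3/0.1, 20/7) = 123 servings → $86.10.
spinach only: max(12.3/3.1, 20/4) = 5 servings → $4.75.
cheddar + spinach with both tight: 0.6009 servings and 3.948 servings → $4.17.
So the least-cost plan costs $4.17.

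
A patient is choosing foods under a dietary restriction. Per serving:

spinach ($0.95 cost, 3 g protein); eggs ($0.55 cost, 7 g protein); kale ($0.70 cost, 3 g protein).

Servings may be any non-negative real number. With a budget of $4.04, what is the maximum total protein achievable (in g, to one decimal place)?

51.4 g

Protein per dollar: eggs 12.73, kale 4.286, spinach 3.158.
With no serving limits, spend the whole cost allowance on eggs: $4.04 / $0.55 × 7 g = 51.4 g.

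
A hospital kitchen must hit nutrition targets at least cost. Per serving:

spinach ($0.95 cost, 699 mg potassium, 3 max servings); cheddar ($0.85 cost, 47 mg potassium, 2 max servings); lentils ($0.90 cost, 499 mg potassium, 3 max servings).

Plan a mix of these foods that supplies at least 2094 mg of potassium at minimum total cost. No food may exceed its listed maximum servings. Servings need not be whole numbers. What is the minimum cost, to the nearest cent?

Cost per mg of potassium: spinach $0.0014, lentils $0.0018, cheddar $0.0181.
Take 2.996 servings of spinach: +2094.0 mg potassium for $2.85 (total $2.85, still need 0.0 mg).
Greedy by cheapest-per-mg is optimal for a single linear constraint, so the minimum cost is $2.85.

$2.85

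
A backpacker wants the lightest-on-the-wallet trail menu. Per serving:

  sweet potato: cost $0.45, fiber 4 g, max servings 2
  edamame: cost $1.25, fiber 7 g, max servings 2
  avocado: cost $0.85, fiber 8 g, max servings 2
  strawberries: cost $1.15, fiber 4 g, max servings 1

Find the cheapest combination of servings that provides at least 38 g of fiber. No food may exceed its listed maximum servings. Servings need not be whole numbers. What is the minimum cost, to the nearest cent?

$5.10

Cost per g of fiber: avocado $0.1062, sweet potato $0.1125, edamame $0.1786, strawberries $0.2875.
Take 2 servings of avocado: +16.0 g fiber for $1.70 (total $1.70, still need 22.0 g).
Take 2 servings of sweet potato: +8.0 g fiber for $0.90 (total $2.60, still need 14.0 g).
Take 2 servings of edamame: +14.0 g fiber for $2.50 (total $5.10, still need 0.0 g).
Filling from the cheapest source first is optimal under one linear minimum: $5.10.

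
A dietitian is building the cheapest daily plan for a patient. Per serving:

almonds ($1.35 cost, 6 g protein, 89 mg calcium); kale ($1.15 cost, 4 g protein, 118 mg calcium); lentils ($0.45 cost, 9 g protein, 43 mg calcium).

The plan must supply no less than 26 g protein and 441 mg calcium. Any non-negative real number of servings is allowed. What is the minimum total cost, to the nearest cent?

A basic optimal solution has at most two foods positive. Try each food alone and each pair with both targets met exactly.
almonds only: max(26/6, 441/89) = 4.955 servings → $6.69.
kale only: max(26/4, 441/118) = 6.5 servings → $7.47.
lentils only: max(26/9, 441/43) = 10.26 servings → $4.62.
almonds + kale with both tight: 3.705 servings and 0.9432 servings → $6.09.
almonds + lentils: intersection lies outside the first quadrant.
kale + lentils with both tight: 3.203 servings and 1.465 servings → $4.34.
So the least-cost plan costs $4.34.

$4.34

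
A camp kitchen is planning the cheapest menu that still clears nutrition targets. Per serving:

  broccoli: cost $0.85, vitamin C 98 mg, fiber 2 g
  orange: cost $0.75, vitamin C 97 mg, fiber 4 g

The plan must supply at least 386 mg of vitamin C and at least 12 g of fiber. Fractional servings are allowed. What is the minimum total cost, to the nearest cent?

$2.98

The cheapest plan sits at a corner of the feasible region — with two constraints it uses at most two foods.
broccoli only: max(386/98, 12/2) = 6 servings → $5.10.
orange only: max(386/97, 12/4) = 3.979 servings → $2.98.
broccoli + orange with both tight: 1.919 servings and 2.04 servings → $3.16.
The minimum over all feasible corners is $2.98.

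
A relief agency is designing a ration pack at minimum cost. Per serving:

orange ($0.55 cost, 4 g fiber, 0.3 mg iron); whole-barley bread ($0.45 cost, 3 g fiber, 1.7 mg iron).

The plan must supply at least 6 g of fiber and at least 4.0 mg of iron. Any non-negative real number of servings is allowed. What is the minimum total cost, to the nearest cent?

$1.06

This is a tiny linear program; its minimum lies at a vertex of the feasible set. List the vertices and price them.
orange only: max(6/4, 4.0/0.3) = 13.33 servings → $7.33.
whole-barley bread only: max(6/3, 4.0/1.7) = 2.353 servings → $1.06.
orange + whole-barley bread: the both-tight solution has a negative serving — not a feasible corner.
Cheapest feasible corner: $1.06.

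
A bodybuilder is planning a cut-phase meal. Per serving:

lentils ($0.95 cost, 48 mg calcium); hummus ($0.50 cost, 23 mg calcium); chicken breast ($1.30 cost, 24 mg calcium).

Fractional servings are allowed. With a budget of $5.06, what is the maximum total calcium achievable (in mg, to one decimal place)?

255.7 mg

Calcium per dollar: lentils 50.53, hummus 46, chicken breast 18.46.
With no serving limits, spend the whole cost allowance on lentils: $5.06 / $0.95 × 48 mg = 255.7 mg.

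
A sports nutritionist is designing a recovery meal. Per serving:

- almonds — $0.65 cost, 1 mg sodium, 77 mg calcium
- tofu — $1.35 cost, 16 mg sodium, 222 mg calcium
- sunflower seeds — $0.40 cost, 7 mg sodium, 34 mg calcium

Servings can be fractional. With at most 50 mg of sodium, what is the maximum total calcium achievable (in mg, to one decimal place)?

Calcium per mg sodium: almonds 77, tofu 13.88, sunflower seeds 4.857.
With no serving limits, spend the whole sodium allowance on almonds: 50 mg / 1 mg × 77 mg = 3850.0 mg.

3850.0 mg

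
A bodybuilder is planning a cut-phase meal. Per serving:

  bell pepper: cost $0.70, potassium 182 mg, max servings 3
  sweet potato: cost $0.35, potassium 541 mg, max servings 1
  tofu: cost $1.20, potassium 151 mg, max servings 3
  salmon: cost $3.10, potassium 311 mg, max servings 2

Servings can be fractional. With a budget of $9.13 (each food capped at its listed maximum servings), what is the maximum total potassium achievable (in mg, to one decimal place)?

Potassium per dollar: sweet potato 1546, bell pepper 260, tofu 125.8, salmon 100.3.
Take 1 serving of sweet potato: spends $0.35, +541.0 mg potassium (running total 541.0 mg).
Take 3 servings of bell pepper: spends $2.10, +546.0 mg potassium (running total 1087.0 mg).
Take 3 servings of tofu: spends $3.60, +453.0 mg potassium (running total 1540.0 mg).
Take 0.9935 servings of salmon: spends $3.08, +309.0 mg potassium (running total 1849.0 mg).
Greedy by best ratio exhausts the cost allowance optimally: 1849.0 mg.

1849.0 mg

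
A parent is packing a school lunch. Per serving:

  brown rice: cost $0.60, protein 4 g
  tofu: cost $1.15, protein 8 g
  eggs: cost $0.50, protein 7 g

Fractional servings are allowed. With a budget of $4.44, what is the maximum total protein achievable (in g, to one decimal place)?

62.2 g

Protein per dollar: eggs 14, tofu 6.957, brown rice 6.667.
With no serving limits, spend the whole cost allowance on eggs: $4.44 / $0.50 × 7 g = 62.2 g.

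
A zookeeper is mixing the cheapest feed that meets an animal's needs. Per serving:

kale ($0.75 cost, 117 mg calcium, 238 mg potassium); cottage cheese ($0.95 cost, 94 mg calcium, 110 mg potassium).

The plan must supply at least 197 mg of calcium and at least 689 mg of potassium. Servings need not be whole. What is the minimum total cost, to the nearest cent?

The cheapest plan sits at a corner of the feasible region — with two constraints it uses at most two foods.
kale only: max(197/117, 689/238) = 2.895 servings → $2.17.
cottage cheese only: max(197/94, 689/110) = 6.264 servings → $5.95.
kale + cottage cheese: intersection lies outside the first quadrant.
The minimum over all feasible corners is $2.17.

$2.17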